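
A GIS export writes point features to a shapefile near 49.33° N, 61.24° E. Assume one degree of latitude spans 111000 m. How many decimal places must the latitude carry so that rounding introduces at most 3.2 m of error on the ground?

5

One degree of latitude covers 111000 m.
With N decimal places the half-ulp bound is 0.5·10⁻ᴺ°, or 0.5·10⁻ᴺ × 111000 m on the ground.
Need 0.5 × 111000 × 10⁻ᴺ ≤ 3.2 → 10⁻ᴺ ≤ 5.766e-05, so N ≥ 4.24.
So 5 decimal places suffice (0.555 m); 4 would allow up to 5.55 m.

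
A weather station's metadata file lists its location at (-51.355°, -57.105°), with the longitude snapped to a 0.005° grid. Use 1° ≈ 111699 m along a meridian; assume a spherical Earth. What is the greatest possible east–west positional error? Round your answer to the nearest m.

With a 0.005° grid the true value lies within half a step, ±0.005°/2 = ±0.0025°, of the stored one.
One degree of longitude at 51.355° is 111699 × cos 51.355° ≈ 111699 × 0.6245 = 69755.3 m.
Maximum E–W displacement: 0.0025 × 69755.3 = 174.388 m.

174 m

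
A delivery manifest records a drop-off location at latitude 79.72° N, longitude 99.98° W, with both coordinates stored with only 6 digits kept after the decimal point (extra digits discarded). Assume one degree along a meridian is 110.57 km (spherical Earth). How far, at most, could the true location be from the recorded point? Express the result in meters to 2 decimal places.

0.11 meters

Truncating at 6 decimal places can drop up to a full unit in the last place, so each coordinate may be off by as much as 1e-06°.
Latitude error → 1e-06 × 110570 = 0.11057 m along the meridian.
Longitude error → 1e-06 × 110570 × cos 79.72° = 1e-06 × 110570 × 0.1785 ≈ 0.0197322 m.
Combining orthogonally: (0.11057² + 0.0197322²)^½ ≈ 0.112317 m.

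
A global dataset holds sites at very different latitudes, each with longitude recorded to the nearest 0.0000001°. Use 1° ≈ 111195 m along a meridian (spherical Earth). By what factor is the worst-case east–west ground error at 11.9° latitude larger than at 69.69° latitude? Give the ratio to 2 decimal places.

2.82

Rounding to 7 decimal places leaves the longitude within ±5e-08° of the true value.
Error at 11.9° = 5e-08° × 111195 × cos 11.9° ≈ 0.0055597 × 0.9785 = 0.0054403 m.
Error at 69.69° = 5e-08° × 111195 × cos 69.69° ≈ 0.0055597 × 0.3471 = 0.0019298 m.
Ratio: 0.0054403 / 0.0019298 = cos 11.9° / cos 69.69° ≈ 2.8191.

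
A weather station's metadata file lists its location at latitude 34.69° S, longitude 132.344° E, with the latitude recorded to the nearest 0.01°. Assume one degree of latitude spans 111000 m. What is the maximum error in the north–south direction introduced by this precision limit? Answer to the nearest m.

555 m

Rounding to 2 decimal places leaves the latitude within ±0.005° of the true value.
So the N–S error is at most 0.005 × 111000 = 555 m.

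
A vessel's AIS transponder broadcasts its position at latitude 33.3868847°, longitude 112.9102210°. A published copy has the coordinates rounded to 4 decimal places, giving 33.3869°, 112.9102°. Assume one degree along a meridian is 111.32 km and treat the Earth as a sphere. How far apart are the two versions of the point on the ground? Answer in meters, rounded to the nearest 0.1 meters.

Δlat = 33.3868847 − 33.3869 = -0.0000153°; Δlon = 112.9102210 − 112.9102 = +0.0000210°.
N–S: -0.0000153° × 111320 m/° = -1.7032 m.
East–west at this latitude: 0.0000210° × 111320 × cos 33.3869° ≈ 0.0000210 × 92949.3 = 1.95193 m.
Combined displacement = (1.7032² + 1.95193²)^½ ≈ 2.59055 m.

2.6 meters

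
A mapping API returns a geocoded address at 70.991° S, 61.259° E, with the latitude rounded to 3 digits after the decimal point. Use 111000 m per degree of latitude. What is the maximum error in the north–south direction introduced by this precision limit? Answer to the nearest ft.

182 ft

Rounding to 3 decimal places leaves the latitude within ±0.0005° of the true value.
North–south distance: 0.0005° × 111000 m/° = 55.5 m.
In feet: 55.5 m ÷ 0.3048 ≈ 182.09 ft.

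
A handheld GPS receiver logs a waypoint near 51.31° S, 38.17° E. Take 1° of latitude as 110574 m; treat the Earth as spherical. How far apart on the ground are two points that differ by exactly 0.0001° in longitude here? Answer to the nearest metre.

7 metres

One degree of longitude here spans 110574 × cos 51.31° = 110574 × 0.6251 ≈ 69120.5 m; 0.0001° of that is 6.91205 m.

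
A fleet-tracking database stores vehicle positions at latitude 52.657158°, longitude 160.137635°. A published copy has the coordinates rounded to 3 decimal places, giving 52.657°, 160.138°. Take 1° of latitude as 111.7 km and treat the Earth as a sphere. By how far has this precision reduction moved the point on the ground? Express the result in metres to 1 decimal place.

30.4 metres

The latitude changed by +0.000158° and the longitude by -0.000365°.
N–S: 0.000158° × 111700 m/° = 17.6486 m.
E–W at 52.657°: -0.000365° × 111700 × cos 52.657° = -0.000365 × 111700 × 0.6066 ≈ -24.7308 m.
Combined displacement = (17.6486² + 24.7308²)^½ ≈ 30.3823 m.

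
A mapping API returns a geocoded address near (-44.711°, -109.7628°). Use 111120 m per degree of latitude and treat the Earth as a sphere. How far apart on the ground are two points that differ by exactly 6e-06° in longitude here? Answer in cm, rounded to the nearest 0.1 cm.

47.4 cm

6e-06° of longitude at 44.711° is 6e-06 × 111120 × cos 44.711° ≈ 6e-06 × 78969 = 0.473814 m.
That is 0.473814 m = 47.381 cm.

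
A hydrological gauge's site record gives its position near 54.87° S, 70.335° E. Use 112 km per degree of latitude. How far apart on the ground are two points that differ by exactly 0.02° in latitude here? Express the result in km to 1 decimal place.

Along a meridian 0.02° is 0.02 × 112000 = 2240 m.
That is 2240 m = 2.24 km.

2.2 km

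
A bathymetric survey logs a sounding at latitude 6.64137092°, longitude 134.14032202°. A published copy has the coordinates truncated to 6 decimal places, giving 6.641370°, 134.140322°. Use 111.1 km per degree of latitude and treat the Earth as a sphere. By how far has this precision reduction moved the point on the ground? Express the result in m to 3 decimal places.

The latitude changed by +0.00000092° and the longitude by +0.00000002°.
N–S: 0.00000092° × 111100 m/° = 0.102212 m.
East–west at this latitude: 0.00000002° × 111100 × cos 6.64137° ≈ 0.00000002 × 110354 = 0.00220709 m.
Hypotenuse of the two orthogonal shifts: √(0.102212² + 0.00220709²) = 0.102236 m.

0.102 m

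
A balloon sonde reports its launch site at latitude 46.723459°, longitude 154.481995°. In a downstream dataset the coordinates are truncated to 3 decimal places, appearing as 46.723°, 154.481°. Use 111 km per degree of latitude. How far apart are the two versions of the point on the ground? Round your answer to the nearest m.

91 m

The latitude changed by +0.000459° and the longitude by +0.000995°.
N–S: 0.000459° × 111000 m/° = 50.949 m.
East–west at this latitude: 0.000995° × 111000 × cos 46.723° ≈ 0.000995 × 76093.4 = 75.7129 m.
Hypotenuse of the two orthogonal shifts: √(50.949² + 75.7129²) = 91.2592 m.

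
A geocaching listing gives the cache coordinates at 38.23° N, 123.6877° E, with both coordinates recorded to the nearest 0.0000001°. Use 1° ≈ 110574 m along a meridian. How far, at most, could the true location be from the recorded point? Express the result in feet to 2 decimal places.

Rounding to 7 decimal places leaves each coordinate within ±5e-08° of the true value.
North–south component: 5e-08° × 110574 = 0.0055287 m.
E–W at 38.23°: 5e-08° × 110574 × cos 38.23° = 5e-08 × 110574 × 0.7855 ≈ 0.00434298 m.
Combining orthogonally: (0.0055287² + 0.00434298²)^½ ≈ 0.0070305 m.
In feet: 0.0070305 m ÷ 0.3048 ≈ 0.023066 ft.

0.02 feet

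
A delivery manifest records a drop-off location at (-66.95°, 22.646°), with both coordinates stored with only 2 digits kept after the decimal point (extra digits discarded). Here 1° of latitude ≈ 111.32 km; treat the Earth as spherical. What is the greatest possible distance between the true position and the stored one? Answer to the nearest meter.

Truncating at 2 decimal places can drop up to a full unit in the last place, so each coordinate may be off by as much as 0.01°.
N–S: 0.01° × 111320 m/° = 1113.2 m.
Longitude error → 0.01 × 111320 × cos 66.95° = 0.01 × 111320 × 0.3915 ≈ 435.856 m.
Worst case both components are at the extreme and orthogonal: √(1113.2² + 435.856²) ≈ 1195.49 m.

1195 meters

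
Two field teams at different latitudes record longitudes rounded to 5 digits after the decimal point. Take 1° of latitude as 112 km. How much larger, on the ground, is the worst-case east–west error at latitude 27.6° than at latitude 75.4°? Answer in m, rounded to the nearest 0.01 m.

Rounding to 5 decimal places leaves the longitude within ±5e-06° of the true value.
Error at 27.6° = 5e-06° × 112000 × cos 27.6° ≈ 0.56 × 0.8862 = 0.49627 m.
At 75.4°: 5e-06° × 112000 × cos 75.4° = 5e-06 × 112000 × 0.2521 ≈ 0.14116 m.
So the lower-latitude error exceeds the higher by 0.49627 − 0.14116 = 0.35512 m.

0.36 m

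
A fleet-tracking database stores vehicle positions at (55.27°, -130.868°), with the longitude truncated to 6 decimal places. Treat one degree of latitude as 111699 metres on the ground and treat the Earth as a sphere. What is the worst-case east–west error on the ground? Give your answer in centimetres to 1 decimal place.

6.4 centimetres

Truncating at 6 decimal places can drop up to a full unit in the last place, so the longitude may be off by as much as 1e-06°.
Parallels shrink by cos φ, so at 55.27° a degree of longitude is 111699 × 0.5697 ≈ 63636 m.
So at most 1e-06° × 63636 ≈ 0.063636 m east–west.
That is 0.063636 m = 6.3636 cm.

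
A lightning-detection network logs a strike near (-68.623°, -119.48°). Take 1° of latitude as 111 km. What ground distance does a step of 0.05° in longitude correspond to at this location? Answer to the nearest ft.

0.05° of longitude at 68.623° is 0.05 × 111000 × cos 68.623° ≈ 0.05 × 40459.8 = 2022.99 m.
Converting: 2022.99 m × 3.2808 ft/m ≈ 6637.1 ft.

6637 ft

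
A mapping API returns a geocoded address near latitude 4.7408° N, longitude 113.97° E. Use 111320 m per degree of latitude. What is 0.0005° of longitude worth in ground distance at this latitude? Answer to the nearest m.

55 m

0.0005° of longitude at 4.7408° is 0.0005 × 111320 × cos 4.7408° ≈ 0.0005 × 110939 = 55.4696 m.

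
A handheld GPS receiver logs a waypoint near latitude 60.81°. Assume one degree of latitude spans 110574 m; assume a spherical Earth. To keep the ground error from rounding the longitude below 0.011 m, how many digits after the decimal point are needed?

At 60.81° one degree of longitude covers 110574 × cos 60.81° ≈ 110574 × 0.4877 ≈ 53927.7 m.
N decimal places → at most half a unit in the last place, 0.5 × 10⁻ᴺ° = 53927.7/2 × 10⁻ᴺ m.
Need 0.5 × 53927.7 × 10⁻ᴺ ≤ 0.011 → 10⁻ᴺ ≤ 4.080e-07, so N ≥ 6.39.
N = 6 would give 0.027 m (too coarse); N = 7 gives 0.0027 m ≤ 0.011 m.

7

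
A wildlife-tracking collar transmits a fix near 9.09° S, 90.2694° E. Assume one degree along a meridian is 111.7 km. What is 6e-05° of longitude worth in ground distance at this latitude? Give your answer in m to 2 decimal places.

6.62 m

At 9.09° a degree of longitude is 111700 × cos 9.09° ≈ 110297 m, so 6e-05° corresponds to 6.61783 m.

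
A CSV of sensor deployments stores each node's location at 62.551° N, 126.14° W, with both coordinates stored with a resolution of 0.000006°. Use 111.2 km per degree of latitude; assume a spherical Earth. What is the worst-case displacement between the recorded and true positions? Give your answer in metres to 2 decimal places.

0.37 metres

With a 0.000006° grid the true value lies within half a step, ±0.000006°/2 = ±3e-06°, of the stored one.
Latitude error → 3e-06 × 111200 = 0.3336 m along the meridian.
E–W at 62.551°: 3e-06° × 111200 × cos 62.551° = 3e-06 × 111200 × 0.4610 ≈ 0.153776 m.
Worst case both components are at the extreme and orthogonal: √(0.3336² + 0.153776²) ≈ 0.367336 m.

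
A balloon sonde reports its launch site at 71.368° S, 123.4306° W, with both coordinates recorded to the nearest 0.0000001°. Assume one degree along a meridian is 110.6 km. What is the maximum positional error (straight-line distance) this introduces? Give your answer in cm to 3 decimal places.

Rounding to 7 decimal places leaves each coordinate within ±5e-08° of the true value.
N–S: 5e-08° × 110600 m/° = 0.00553 m.
East–west component at 71.368°: 5e-08° × 110600 × cos 71.368° ≈ 5e-08 × 35335.4 ≈ 0.00176677 m.
Combining orthogonally: (0.00553² + 0.00176677²)^½ ≈ 0.00580538 m.
That is 0.00580538 m = 0.58054 cm.

0.581 cm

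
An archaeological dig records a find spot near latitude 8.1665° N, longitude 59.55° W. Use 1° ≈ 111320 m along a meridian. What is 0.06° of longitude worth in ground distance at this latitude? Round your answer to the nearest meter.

One degree of longitude here spans 111320 × cos 8.1665° = 111320 × 0.9899 ≈ 110191 m; 0.06° of that is 6611.47 m.

6611 meters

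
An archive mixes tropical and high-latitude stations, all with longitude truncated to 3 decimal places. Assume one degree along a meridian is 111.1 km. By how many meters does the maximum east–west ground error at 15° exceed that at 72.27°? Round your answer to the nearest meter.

Truncating at 3 decimal places can drop up to a full unit in the last place, so the longitude may be off by as much as 0.001°.
Error at 15° = 0.001° × 111100 × cos 15° ≈ 111.1 × 0.9659 = 107.31 m.
At 72.27°: 0.001° × 111100 × cos 72.27° = 0.001 × 111100 × 0.3045 ≈ 33.833 m.
So the lower-latitude error exceeds the higher by 107.31 − 33.833 = 73.481 m.

73 meters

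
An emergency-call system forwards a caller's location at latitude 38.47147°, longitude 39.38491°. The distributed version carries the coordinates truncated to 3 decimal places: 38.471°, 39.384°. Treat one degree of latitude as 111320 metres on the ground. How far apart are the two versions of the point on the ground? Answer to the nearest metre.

The latitude changed by +0.00047° and the longitude by +0.00091°.
North–south shift: 0.00047 × 111320 = 52.3204 m.
E–W at 38.471°: 0.00091° × 111320 × cos 38.471° = 0.00091 × 111320 × 0.7829 ≈ 79.3111 m.
Distance: √(52.3204² + 79.3111²) ≈ 95.014 m.

95 metres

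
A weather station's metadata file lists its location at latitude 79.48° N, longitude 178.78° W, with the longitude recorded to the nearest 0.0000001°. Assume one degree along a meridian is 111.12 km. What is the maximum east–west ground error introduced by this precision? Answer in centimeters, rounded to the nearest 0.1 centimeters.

Rounding to 7 decimal places leaves the longitude within ±5e-08° of the true value.
At latitude 79.48° a degree of longitude spans 111120 m × cos 79.48° = 111120 × 0.1826 ≈ 20288.1 m.
So at most 5e-08° × 20288.1 ≈ 0.00101441 m east–west.
That is 0.00101441 m = 0.10144 cm.

0.1 centimeters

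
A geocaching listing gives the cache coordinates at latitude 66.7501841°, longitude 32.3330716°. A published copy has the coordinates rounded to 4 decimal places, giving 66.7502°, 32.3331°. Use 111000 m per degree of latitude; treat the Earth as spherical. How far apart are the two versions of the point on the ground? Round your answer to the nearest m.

The latitude changed by -0.0000159° and the longitude by -0.0000284°.
N–S: -0.0000159° × 111000 m/° = -1.7649 m.
East–west at this latitude: -0.0000284° × 111000 × cos 66.7502° ≈ -0.0000284 × 43816.2 = -1.24438 m.
Distance: √(1.7649² + 1.24438²) ≈ 2.15948 m.

2 m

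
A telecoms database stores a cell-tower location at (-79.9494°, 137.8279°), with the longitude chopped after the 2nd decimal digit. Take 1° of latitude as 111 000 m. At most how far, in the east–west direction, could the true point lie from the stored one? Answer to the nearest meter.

Truncating at 2 decimal places can drop up to a full unit in the last place, so the longitude may be off by as much as 0.01°.
Parallels shrink by cos φ, so at 79.9494° a degree of longitude is 111000 × 0.1745 ≈ 19371.5 m.
So at most 0.01° × 19371.5 ≈ 193.715 m east–west.

194 meters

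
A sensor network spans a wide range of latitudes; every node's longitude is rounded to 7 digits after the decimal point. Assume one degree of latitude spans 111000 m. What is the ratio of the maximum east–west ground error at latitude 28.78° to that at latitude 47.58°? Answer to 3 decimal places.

1.299

Rounding to 7 decimal places leaves the longitude within ±5e-08° of the true value.
At 28.78°: 5e-08° × 111000 × cos 28.78° = 5e-08 × 111000 × 0.8765 ≈ 0.0048644 m.
At 47.58°: 5e-08° × 111000 × cos 47.58° = 5e-08 × 111000 × 0.6746 ≈ 0.0037438 m.
Ratio: 0.0048644 / 0.0037438 = cos 28.78° / cos 47.58° ≈ 1.2993.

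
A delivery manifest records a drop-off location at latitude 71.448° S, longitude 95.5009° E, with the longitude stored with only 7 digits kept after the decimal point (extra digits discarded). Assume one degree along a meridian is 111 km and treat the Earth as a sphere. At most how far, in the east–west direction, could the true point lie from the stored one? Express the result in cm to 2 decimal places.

0.35 cm

Truncating at 7 decimal places can drop up to a full unit in the last place, so the longitude may be off by as much as 1e-07°.
Parallels shrink by cos φ, so at 71.448° a degree of longitude is 111000 × 0.3182 ≈ 35316.3 m.
Maximum E–W displacement: 1e-07 × 35316.3 = 0.00353163 m.
That is 0.00353163 m = 0.35316 cm.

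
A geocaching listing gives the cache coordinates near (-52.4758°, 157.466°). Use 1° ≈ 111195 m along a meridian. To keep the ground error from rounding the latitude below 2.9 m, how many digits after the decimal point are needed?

5

One degree of latitude covers 111195 m.
N decimal places → at most half a unit in the last place, 0.5 × 10⁻ᴺ° = 111195/2 × 10⁻ᴺ m.
Setting 55597.5 × 10⁻ᴺ ≤ 2.9 gives 10ᴺ ≥ 1.917e+04, i.e. N ≥ 4.28.
N = 4 would give 5.56 m (too coarse); N = 5 gives 0.556 m ≤ 2.9 m.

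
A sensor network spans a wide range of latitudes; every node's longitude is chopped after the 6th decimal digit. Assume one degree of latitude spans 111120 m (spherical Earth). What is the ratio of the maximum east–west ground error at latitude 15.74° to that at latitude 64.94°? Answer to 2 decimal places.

Truncating at 6 decimal places can drop up to a full unit in the last place, so the longitude may be off by as much as 1e-06°.
At 15.74°: 1e-06° × 111120 × cos 15.74° = 1e-06 × 111120 × 0.9625 ≈ 0.10695 m.
At 64.94°: 1e-06° × 111120 × cos 64.94° = 1e-06 × 111120 × 0.4236 ≈ 0.047067 m.
Ratio: 0.10695 / 0.047067 = cos 15.74° / cos 64.94° ≈ 2.2724.

2.27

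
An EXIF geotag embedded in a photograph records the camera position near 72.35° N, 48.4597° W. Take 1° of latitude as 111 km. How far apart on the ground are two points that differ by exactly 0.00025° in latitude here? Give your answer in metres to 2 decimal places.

0.00025° × 111000 m/° = 27.75 m.

27.75 metres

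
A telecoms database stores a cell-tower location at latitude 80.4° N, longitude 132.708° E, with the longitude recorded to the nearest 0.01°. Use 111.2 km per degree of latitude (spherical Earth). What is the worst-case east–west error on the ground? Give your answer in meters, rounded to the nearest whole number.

Rounding to 2 decimal places leaves the longitude within ±0.005° of the true value.
At latitude 80.4° a degree of longitude spans 111200 m × cos 80.4° = 111200 × 0.1668 ≈ 18544.7 m.
Maximum E–W displacement: 0.005 × 18544.7 = 92.7234 m.

93 meters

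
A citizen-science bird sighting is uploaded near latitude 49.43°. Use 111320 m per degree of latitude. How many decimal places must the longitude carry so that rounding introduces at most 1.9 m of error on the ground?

At 49.43° one degree of longitude covers 111320 × cos 49.43° ≈ 111320 × 0.6504 ≈ 72399.9 m.
With N decimal places the half-ulp bound is 0.5·10⁻ᴺ°, or 0.5·10⁻ᴺ × 72399.9 m on the ground.
Need 0.5 × 72399.9 × 10⁻ᴺ ≤ 1.9 → 10⁻ᴺ ≤ 5.249e-05, so N ≥ 4.28.
So 5 decimal places suffice (0.362 m); 4 would allow up to 3.62 m.

5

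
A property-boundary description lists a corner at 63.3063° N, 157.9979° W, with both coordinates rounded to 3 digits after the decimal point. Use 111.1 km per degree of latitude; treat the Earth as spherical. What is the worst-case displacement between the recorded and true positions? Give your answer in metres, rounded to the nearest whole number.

61 metres

Rounding to 3 decimal places leaves each coordinate within ±0.0005° of the true value.
North–south component: 0.0005° × 111100 = 55.55 m.
Longitude error → 0.0005 × 111100 × cos 63.3063° = 0.0005 × 111100 × 0.4492 ≈ 24.9542 m.
The two errors are perpendicular, so the maximum displacement is √(55.55² + 24.9542²) ≈ 60.8976 m.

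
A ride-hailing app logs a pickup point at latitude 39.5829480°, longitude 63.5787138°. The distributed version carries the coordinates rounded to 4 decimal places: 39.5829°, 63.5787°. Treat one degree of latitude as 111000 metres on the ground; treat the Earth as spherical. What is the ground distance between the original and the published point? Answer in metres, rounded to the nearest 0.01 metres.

5.46 metres

The latitude changed by +0.0000480° and the longitude by +0.0000138°.
North–south shift: 0.0000480 × 111000 = 5.328 m.
East–west at this latitude: 0.0000138° × 111000 × cos 39.5829° ≈ 0.0000138 × 85548.1 = 1.18056 m.
Hypotenuse of the two orthogonal shifts: √(5.328² + 1.18056²) = 5.45723 m.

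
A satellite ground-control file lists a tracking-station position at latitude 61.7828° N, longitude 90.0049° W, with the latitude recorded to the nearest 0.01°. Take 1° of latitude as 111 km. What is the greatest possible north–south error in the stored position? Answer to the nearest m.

Rounding to 2 decimal places leaves the latitude within ±0.005° of the true value.
North–south distance: 0.005° × 111000 m/° = 555 m.

555 m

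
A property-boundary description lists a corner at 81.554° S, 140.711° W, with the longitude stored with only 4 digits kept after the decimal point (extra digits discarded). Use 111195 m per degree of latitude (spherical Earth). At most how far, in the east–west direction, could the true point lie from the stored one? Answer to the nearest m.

Truncating at 4 decimal places can drop up to a full unit in the last place, so the longitude may be off by as much as 0.0001°.
At latitude 81.554° a degree of longitude spans 111195 m × cos 81.554° = 111195 × 0.1469 ≈ 16332 m.
East–west error: 0.0001° × 16332 m/° ≈ 1.6332 m.

2 m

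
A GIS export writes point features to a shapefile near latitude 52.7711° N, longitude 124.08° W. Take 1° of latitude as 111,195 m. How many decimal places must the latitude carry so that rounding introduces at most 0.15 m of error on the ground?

6 decimal places

One degree of latitude covers 111195 m.
Rounding to N decimal places gives at most 0.5 × 10⁻ᴺ degrees of error, i.e. 0.5 × 10⁻ᴺ × 111195 m.
Setting 55597.5 × 10⁻ᴺ ≤ 0.15 gives 10ᴺ ≥ 3.706e+05, i.e. N ≥ 5.57.
N = 5 would give 0.556 m (too coarse); N = 6 gives 0.0556 m ≤ 0.15 m.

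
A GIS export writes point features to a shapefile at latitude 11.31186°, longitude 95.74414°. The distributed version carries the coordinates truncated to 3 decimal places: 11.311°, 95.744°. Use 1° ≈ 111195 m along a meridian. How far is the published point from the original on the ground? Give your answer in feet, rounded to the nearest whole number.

Δlat = 11.31186 − 11.311 = +0.00086°; Δlon = 95.74414 − 95.744 = +0.00014°.
N–S: 0.00086° × 111195 m/° = 95.6277 m.
East–west at this latitude: 0.00014° × 111195 × cos 11.311° ≈ 0.00014 × 109035 = 15.2649 m.
Distance: √(95.6277² + 15.2649²) ≈ 96.8384 m.
In feet: 96.8384 m ÷ 0.3048 ≈ 317.71 ft.

318 feet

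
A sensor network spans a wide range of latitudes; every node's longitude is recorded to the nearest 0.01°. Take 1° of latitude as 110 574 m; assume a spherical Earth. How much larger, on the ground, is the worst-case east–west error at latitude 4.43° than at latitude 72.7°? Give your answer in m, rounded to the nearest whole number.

Rounding to 2 decimal places leaves the longitude within ±0.005° of the true value.
At 4.43°: 0.005° × 110574 × cos 4.43° = 0.005 × 110574 × 0.9970 ≈ 551.22 m.
Error at 72.7° = 0.005° × 110574 × cos 72.7° ≈ 552.87 × 0.2974 = 164.41 m.
So the lower-latitude error exceeds the higher by 551.22 − 164.41 = 386.81 m.

387 m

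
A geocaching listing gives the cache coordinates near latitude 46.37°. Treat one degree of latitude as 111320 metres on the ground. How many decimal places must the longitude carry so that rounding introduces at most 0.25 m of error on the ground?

6

At 46.37° one degree of longitude covers 111320 × cos 46.37° ≈ 111320 × 0.6900 ≈ 76810.6 m.
N decimal places → at most half a unit in the last place, 0.5 × 10⁻ᴺ° = 76810.6/2 × 10⁻ᴺ m.
Setting 38405.3 × 10⁻ᴺ ≤ 0.25 gives 10ᴺ ≥ 1.536e+05, i.e. N ≥ 5.19.
So 6 decimal places suffice (0.0384 m); 5 would allow up to 0.384 m.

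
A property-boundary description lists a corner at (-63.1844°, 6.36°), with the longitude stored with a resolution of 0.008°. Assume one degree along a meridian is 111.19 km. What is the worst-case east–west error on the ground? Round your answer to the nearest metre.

With a 0.008° grid the true value lies within half a step, ±0.008°/2 = ±0.004°, of the stored one.
At latitude 63.1844° a degree of longitude spans 111190 m × cos 63.1844° = 111190 × 0.4511 ≈ 50160.1 m.
East–west error: 0.004° × 50160.1 m/° ≈ 200.64 m.

201 metres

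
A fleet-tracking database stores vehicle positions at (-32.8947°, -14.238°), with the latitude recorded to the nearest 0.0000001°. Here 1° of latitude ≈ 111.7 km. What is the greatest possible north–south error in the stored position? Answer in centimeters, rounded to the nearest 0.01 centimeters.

0.56 centimeters

Rounding to 7 decimal places leaves the latitude within ±5e-08° of the true value.
North–south distance: 5e-08° × 111700 m/° = 0.005585 m.
That is 0.005585 m = 0.5585 cm.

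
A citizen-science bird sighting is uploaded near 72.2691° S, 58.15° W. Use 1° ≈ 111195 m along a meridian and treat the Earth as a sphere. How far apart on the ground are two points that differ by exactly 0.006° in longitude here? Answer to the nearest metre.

At 72.2691° a degree of longitude is 111195 × cos 72.2691° ≈ 33864.1 m, so 0.006° corresponds to 203.184 m.

203 metres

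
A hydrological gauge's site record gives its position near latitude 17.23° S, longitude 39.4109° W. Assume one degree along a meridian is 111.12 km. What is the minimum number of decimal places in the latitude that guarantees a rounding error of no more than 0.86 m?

One degree of latitude covers 111120 m.
With N decimal places the half-ulp bound is 0.5·10⁻ᴺ°, or 0.5·10⁻ᴺ × 111120 m on the ground.
Setting 55560 × 10⁻ᴺ ≤ 0.86 gives 10ᴺ ≥ 6.46e+04, i.e. N ≥ 4.81.
So 5 decimal places suffice (0.556 m); 4 would allow up to 5.56 m.

5 decimal places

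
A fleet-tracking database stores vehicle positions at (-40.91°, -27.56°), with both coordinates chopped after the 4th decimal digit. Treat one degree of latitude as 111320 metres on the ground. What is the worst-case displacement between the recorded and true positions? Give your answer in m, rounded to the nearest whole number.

14 m

Truncating at 4 decimal places can drop up to a full unit in the last place, so each coordinate may be off by as much as 0.0001°.
Latitude error → 0.0001 × 111320 = 11.132 m along the meridian.
E–W at 40.91°: 0.0001° × 111320 × cos 40.91° = 0.0001 × 111320 × 0.7557 ≈ 8.41289 m.
The two errors are perpendicular, so the maximum displacement is √(11.132² + 8.41289²) ≈ 13.9534 m.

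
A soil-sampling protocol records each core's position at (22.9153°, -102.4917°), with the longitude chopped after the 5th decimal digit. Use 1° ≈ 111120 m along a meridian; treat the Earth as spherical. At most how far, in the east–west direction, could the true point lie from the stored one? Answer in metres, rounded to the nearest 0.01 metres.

Truncating at 5 decimal places can drop up to a full unit in the last place, so the longitude may be off by as much as 1e-05°.
One degree of longitude at 22.9153° is 111120 × cos 22.9153° ≈ 111120 × 0.9211 = 102351 m.
So at most 1e-05° × 102351 ≈ 1.02351 m east–west.

1.02 metres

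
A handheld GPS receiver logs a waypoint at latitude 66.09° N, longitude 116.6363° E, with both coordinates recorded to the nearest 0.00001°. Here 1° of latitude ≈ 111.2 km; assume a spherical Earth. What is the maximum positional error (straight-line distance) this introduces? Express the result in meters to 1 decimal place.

0.6 meters

Rounding to 5 decimal places leaves each coordinate within ±5e-06° of the true value.
Latitude error → 5e-06 × 111200 = 0.556 m along the meridian.
Longitude error → 5e-06 × 111200 × cos 66.09° = 5e-06 × 111200 × 0.4053 ≈ 0.225347 m.
The two errors are perpendicular, so the maximum displacement is √(0.556² + 0.225347²) ≈ 0.599931 m.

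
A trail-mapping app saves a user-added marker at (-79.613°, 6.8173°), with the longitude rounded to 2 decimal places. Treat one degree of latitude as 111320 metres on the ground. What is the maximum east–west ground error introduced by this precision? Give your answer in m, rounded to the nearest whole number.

100 m

Rounding to 2 decimal places leaves the longitude within ±0.005° of the true value.
At latitude 79.613° a degree of longitude spans 111320 m × cos 79.613° = 111320 × 0.1803 ≈ 20070.5 m.
Maximum E–W displacement: 0.005 × 20070.5 = 100.353 m.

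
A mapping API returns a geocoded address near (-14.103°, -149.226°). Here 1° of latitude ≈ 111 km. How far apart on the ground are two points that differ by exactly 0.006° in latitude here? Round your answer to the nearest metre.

0.006° × 111000 m/° = 666 m.

666 metres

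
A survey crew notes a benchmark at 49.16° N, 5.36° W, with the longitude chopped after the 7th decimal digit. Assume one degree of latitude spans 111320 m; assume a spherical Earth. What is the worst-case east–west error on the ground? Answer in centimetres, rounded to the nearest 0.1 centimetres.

0.7 centimetres

Truncating at 7 decimal places can drop up to a full unit in the last place, so the longitude may be off by as much as 1e-07°.
Parallels shrink by cos φ, so at 49.16° a degree of longitude is 111320 × 0.6539 ≈ 72797.6 m.
Maximum E–W displacement: 1e-07 × 72797.6 = 0.00727976 m.
That is 0.00727976 m = 0.72798 cm.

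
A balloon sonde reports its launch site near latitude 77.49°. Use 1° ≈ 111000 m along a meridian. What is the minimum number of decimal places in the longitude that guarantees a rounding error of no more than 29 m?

At 77.49° one degree of longitude covers 111000 × cos 77.49° ≈ 111000 × 0.2166 ≈ 24043.7 m.
With N decimal places the half-ulp bound is 0.5·10⁻ᴺ°, or 0.5·10⁻ᴺ × 24043.7 m on the ground.
Need 0.5 × 24043.7 × 10⁻ᴺ ≤ 29 → 10⁻ᴺ ≤ 2.412e-03, so N ≥ 2.62.
At 2 places the error can reach 120 m, but 3 places keeps it to 12 m.

3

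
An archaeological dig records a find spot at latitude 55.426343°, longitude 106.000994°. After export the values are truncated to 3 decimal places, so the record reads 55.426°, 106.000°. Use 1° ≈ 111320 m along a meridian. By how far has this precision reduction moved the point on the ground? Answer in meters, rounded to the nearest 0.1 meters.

73.5 meters

The latitude changed by +0.000343° and the longitude by +0.000994°.
North–south shift: 0.000343 × 111320 = 38.1828 m.
East–west at this latitude: 0.000994° × 111320 × cos 55.426° ≈ 0.000994 × 63170.8 = 62.7918 m.
Combined displacement = (38.1828² + 62.7918²)^½ ≈ 73.4896 m.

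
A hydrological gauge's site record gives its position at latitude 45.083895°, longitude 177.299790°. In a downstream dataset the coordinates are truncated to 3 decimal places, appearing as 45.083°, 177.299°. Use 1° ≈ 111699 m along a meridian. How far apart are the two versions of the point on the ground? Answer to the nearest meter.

118 meters

The latitude changed by +0.000895° and the longitude by +0.000790°.
North–south shift: 0.000895 × 111699 = 99.9706 m.
E–W at 45.083°: 0.000790° × 111699 × cos 45.083° = 0.000790 × 111699 × 0.7061 ≈ 62.3062 m.
Hypotenuse of the two orthogonal shifts: √(99.9706² + 62.3062²) = 117.797 m.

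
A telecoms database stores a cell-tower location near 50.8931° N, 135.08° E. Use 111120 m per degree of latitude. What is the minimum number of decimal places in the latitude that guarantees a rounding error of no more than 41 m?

One degree of latitude covers 111120 m.
With N decimal places the half-ulp bound is 0.5·10⁻ᴺ°, or 0.5·10⁻ᴺ × 111120 m on the ground.
Need 0.5 × 111120 × 10⁻ᴺ ≤ 41 → 10⁻ᴺ ≤ 7.379e-04, so N ≥ 3.13.
So 4 decimal places suffice (5.56 m); 3 would allow up to 55.6 m.

4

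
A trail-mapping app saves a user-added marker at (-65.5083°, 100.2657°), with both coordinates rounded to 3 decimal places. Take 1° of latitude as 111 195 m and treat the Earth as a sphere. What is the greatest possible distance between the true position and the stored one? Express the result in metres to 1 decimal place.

60.2 metres

Rounding to 3 decimal places leaves each coordinate within ±0.0005° of the true value.
Latitude error → 0.0005 × 111195 = 55.5975 m along the meridian.
Longitude error → 0.0005 × 111195 × cos 65.5083° = 0.0005 × 111195 × 0.4146 ≈ 23.0486 m.
The two errors are perpendicular, so the maximum displacement is √(55.5975² + 23.0486²) ≈ 60.1857 m.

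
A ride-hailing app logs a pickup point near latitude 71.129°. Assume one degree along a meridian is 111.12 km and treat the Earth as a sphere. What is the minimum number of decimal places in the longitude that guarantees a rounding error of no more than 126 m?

At 71.129° one degree of longitude covers 111120 × cos 71.129° ≈ 111120 × 0.3234 ≈ 35940.5 m.
Rounding to N decimal places gives at most 0.5 × 10⁻ᴺ degrees of error, i.e. 0.5 × 10⁻ᴺ × 35940.5 m.
Setting 17970.2 × 10⁻ᴺ ≤ 126 gives 10ᴺ ≥ 142.6, i.e. N ≥ 2.15.
At 2 places the error can reach 180 m, but 3 places keeps it to 18 m.

3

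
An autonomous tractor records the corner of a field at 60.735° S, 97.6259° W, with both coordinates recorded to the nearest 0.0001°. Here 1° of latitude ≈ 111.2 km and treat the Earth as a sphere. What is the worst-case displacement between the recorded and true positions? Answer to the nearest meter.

6 meters

Rounding to 4 decimal places leaves each coordinate within ±5e-05° of the true value.
Latitude error → 5e-05 × 111200 = 5.56 m along the meridian.
Longitude error → 5e-05 × 111200 × cos 60.735° = 5e-05 × 111200 × 0.4888 ≈ 2.718 m.
The two errors are perpendicular, so the maximum displacement is √(5.56² + 2.718²) ≈ 6.18879 m.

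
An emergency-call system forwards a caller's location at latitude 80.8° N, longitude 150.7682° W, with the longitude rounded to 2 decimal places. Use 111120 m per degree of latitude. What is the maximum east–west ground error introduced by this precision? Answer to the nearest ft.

Rounding to 2 decimal places leaves the longitude within ±0.005° of the true value.
One degree of longitude at 80.8° is 111120 × cos 80.8° ≈ 111120 × 0.1599 = 17766 m.
East–west error: 0.005° × 17766 m/° ≈ 88.83 m.
Converting: 88.83 m × 3.2808 ft/m ≈ 291.44 ft.

291 ft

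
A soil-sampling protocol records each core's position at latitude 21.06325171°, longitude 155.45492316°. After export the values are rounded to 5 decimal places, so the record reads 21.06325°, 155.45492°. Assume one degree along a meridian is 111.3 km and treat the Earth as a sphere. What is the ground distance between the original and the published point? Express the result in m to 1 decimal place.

Δlat = 21.06325171 − 21.06325 = +0.00000171°; Δlon = 155.45492316 − 155.45492 = +0.00000316°.
N–S: 0.00000171° × 111300 m/° = 0.190323 m.
E–W at 21.0633°: 0.00000316° × 111300 × cos 21.0633° = 0.00000316 × 111300 × 0.9332 ≈ 0.328208 m.
Combined displacement = (0.190323² + 0.328208²)^½ ≈ 0.379399 m.

0.4 m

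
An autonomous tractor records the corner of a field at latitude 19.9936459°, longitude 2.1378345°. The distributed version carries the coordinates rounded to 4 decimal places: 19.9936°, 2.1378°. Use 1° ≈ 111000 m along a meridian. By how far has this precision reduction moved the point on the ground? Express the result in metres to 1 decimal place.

6.2 metres

Δlat = 19.9936459 − 19.9936 = +0.0000459°; Δlon = 2.1378345 − 2.1378 = +0.0000345°.
N–S: 0.0000459° × 111000 m/° = 5.0949 m.
E–W at 19.9936°: 0.0000345° × 111000 × cos 19.9936° = 0.0000345 × 111000 × 0.9397 ≈ 3.5987 m.
Combined displacement = (5.0949² + 3.5987²)^½ ≈ 6.23768 m.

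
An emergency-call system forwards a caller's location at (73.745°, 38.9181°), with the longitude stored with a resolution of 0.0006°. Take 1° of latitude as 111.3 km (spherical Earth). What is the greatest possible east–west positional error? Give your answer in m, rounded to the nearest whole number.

9 m

With a 0.0006° grid the true value lies within half a step, ±0.0006°/2 = ±0.0003°, of the stored one.
One degree of longitude at 73.745° is 111300 × cos 73.745° ≈ 111300 × 0.2799 = 31154.3 m.
Maximum E–W displacement: 0.0003 × 31154.3 = 9.34629 m.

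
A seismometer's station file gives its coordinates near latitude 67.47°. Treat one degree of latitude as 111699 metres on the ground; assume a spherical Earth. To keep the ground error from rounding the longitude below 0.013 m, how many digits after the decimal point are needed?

7 decimal places

At 67.47° one degree of longitude covers 111699 × cos 67.47° ≈ 111699 × 0.3832 ≈ 42799.4 m.
N decimal places → at most half a unit in the last place, 0.5 × 10⁻ᴺ° = 42799.4/2 × 10⁻ᴺ m.
Need 0.5 × 42799.4 × 10⁻ᴺ ≤ 0.013 → 10⁻ᴺ ≤ 6.075e-07, so N ≥ 6.22.
At 6 places the error can reach 0.0214 m, but 7 places keeps it to 0.00214 m.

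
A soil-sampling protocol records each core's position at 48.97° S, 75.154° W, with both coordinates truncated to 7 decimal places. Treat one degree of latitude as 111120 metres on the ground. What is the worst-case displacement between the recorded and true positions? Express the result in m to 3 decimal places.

Truncating at 7 decimal places can drop up to a full unit in the last place, so each coordinate may be off by as much as 1e-07°.
N–S: 1e-07° × 111120 m/° = 0.011112 m.
E–W at 48.97°: 1e-07° × 111120 × cos 48.97° = 1e-07 × 111120 × 0.6565 ≈ 0.00729452 m.
Combining orthogonally: (0.011112² + 0.00729452²)^½ ≈ 0.0132923 m.

0.013 m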